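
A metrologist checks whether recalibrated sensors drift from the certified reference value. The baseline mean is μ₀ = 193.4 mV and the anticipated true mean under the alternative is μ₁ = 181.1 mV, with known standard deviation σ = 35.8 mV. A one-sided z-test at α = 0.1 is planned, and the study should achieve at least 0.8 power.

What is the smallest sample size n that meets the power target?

Standardized effect: d = |μ₁ − μ₀| / σ = |181.1 − 193.4| / 35.8 = 0.3436
Set Φ(δ − 1.282) = 0.8; then δ − 1.282 = Φ⁻¹(0.8) = 0.842, giving δ = 2.123.
δ = d·√n ⇒ n = (δ/d)² = (2.123 / 0.3436)² = 38.19.
Rounding up, n = 39.

n = 39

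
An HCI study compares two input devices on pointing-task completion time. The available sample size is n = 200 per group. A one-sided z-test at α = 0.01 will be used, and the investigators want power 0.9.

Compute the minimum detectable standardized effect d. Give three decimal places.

d ≈ 0.361

Required noncentrality: δ = z_{0.01} + z_{0.10} = 2.326 + 1.282 = 3.608.
δ = d·√(n/2) ⇒ d = δ/√(n/2) = 3.608/√(200/2) = 0.3608.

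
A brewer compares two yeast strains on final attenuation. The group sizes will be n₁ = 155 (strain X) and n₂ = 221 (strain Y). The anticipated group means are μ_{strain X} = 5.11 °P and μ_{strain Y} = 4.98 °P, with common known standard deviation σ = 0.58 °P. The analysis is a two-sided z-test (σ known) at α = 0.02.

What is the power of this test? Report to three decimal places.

Power ≈ 0.426

Standardized effect: d = |μ_{strain X} − μ_{strain Y}| / σ = |5.11 − 4.98| / 0.58 = 0.2241
Noncentrality parameter: λ = d / √(1/n₁ + 1/n₂) = 0.2241 / √(1/155 + 1/221) = 2.1394
Two-sided α = 0.02 → critical value z_{0.01} = 2.326.
Power = Φ(λ − 2.326) + Φ(−λ − 2.326) = Φ(-0.187) + Φ(-4.466) = 0.4258 + 0.0000 = 0.4258.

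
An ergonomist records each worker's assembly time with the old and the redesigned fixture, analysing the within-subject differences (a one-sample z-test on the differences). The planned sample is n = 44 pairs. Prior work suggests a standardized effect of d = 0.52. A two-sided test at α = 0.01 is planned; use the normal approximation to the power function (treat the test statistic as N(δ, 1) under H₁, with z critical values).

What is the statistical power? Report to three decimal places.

Power ≈ 0.809

Noncentrality parameter: δ = d·√n = 0.52 × √44 = 3.4493
Two-sided α = 0.01 → critical value z_{0.005} = 2.576.
Power = Φ(δ − 2.576) + Φ(−δ − 2.576) = Φ(0.873) + Φ(-6.025) = 0.8088 + 0.0000 = 0.8088.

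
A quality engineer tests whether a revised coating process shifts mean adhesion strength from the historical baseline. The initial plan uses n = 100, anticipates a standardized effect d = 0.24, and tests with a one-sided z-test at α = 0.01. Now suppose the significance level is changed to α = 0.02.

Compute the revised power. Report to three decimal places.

Power ≈ 0.635

δ = d·√n = 0.24 × √100 = 2.4000 (unchanged). New critical value: z_{0.02} = 2.054.
Revised power = P(Z > 2.054 − δ) = Φ(0.346) = 0.6354.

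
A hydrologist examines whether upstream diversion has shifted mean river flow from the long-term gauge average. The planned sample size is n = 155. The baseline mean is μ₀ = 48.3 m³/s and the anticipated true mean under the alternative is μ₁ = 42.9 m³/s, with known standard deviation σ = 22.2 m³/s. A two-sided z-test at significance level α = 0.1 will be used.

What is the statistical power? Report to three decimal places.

Power ≈ 0.917

Standardized effect: d = |μ₁ − μ₀| / σ = |42.9 − 48.3| / 22.2 = 0.2432
Noncentrality parameter: δ = d·√n = 0.2432 × √155 = 3.0284
Two-sided α = 0.1 → critical value z_{0.05} = 1.645.
Power = Φ(δ − 1.645) + Φ(−δ − 1.645) = Φ(1.384) + Φ(-4.673) = 0.9167 + 0.0000 = 0.9167.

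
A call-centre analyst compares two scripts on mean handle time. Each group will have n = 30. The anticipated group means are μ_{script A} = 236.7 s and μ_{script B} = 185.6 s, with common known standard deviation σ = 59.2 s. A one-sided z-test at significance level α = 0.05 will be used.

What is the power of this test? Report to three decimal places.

Power ≈ 0.955

Standardized effect: d = |μ_{script A} − μ_{script B}| / σ = |236.7 − 185.6| / 59.2 = 0.8632
Noncentrality parameter: δ = d·√(n/2) = 0.8632 × √(30/2) = 3.3431
Critical value for a one-sided test at α = 0.05: z_α = 1.645.
Power = P(Z > 1.645 − δ) = Φ(1.698) = 0.9553.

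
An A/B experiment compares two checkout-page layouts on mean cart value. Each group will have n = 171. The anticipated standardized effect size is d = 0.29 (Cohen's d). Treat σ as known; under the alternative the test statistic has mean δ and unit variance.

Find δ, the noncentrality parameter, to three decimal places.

δ ≈ 2.682

δ = d·√(n/2) = 0.29 × √(171/2) = 2.6815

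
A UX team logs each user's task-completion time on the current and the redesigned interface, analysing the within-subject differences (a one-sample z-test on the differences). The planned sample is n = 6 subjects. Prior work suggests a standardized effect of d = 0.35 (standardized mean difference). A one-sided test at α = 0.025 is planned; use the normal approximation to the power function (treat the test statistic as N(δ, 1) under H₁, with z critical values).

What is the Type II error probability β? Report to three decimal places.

β ≈ 0.865

Noncentrality parameter: δ = d·√n = 0.35 × √6 = 0.8573
Critical value for a one-sided test at α = 0.025: z_α = 1.960.
Power = Φ(δ − 1.960) = Φ(-1.103) = 0.1351.
Type II error: β = 1 − power = 1 − 0.1351 = 0.8649.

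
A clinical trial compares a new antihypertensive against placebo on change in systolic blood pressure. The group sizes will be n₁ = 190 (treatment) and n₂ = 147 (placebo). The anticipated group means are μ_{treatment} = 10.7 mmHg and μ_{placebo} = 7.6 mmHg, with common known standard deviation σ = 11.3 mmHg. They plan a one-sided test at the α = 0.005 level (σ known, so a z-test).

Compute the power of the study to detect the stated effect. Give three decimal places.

Standardized effect: d = |μ_{treatment} − μ_{placebo}| / σ = |10.7 − 7.6| / 11.3 = 0.2743
Noncentrality parameter: δ = d / √(1/n₁ + 1/n₂) = 0.2743 / √(1/190 + 1/147) = 2.4975
Critical value for a one-sided test at α = 0.005: z_α = 2.576.
Power = Φ(δ − 2.576) = Φ(-0.078) = 0.4688.

Power ≈ 0.469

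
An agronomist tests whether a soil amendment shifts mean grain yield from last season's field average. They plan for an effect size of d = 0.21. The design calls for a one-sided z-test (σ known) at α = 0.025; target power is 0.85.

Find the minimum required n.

n = 204

Set Φ(δ − 1.960) = 0.85; then δ − 1.960 = Φ⁻¹(0.85) = 1.036, giving δ = 2.996.
δ = d·√n ⇒ n = (δ/d)² = (2.996 / 0.21)² = 203.59.
Round up to the next whole unit.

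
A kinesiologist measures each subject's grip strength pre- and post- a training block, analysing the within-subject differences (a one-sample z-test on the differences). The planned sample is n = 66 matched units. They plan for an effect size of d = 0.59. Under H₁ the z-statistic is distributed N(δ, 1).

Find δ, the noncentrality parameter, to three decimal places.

The noncentrality parameter scales effect size by the design's sample-size factor: δ = d·√n = 0.59 × √66 = 4.7932

δ ≈ 4.793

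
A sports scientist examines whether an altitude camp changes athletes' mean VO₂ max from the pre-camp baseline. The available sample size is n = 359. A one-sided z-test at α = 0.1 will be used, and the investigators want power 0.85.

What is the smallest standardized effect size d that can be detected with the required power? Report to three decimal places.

Required noncentrality: δ = z_{0.1} + z_{0.15} = 1.282 + 1.036 = 2.318.
δ = d·√n ⇒ d = δ/√n = 2.318/√359 = 0.1223.

d ≈ 0.122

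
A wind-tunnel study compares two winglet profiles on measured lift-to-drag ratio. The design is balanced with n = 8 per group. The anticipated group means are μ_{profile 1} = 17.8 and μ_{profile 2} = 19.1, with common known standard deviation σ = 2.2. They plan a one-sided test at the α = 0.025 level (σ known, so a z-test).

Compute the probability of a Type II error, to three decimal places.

Standardized effect: d = |μ_{profile 1} − μ_{profile 2}| / σ = |17.8 − 19.1| / 2.2 = 0.5909
Noncentrality parameter: δ = d·√(n/2) = 0.5909 × √(8/2) = 1.1818
Critical value for a one-sided test at α = 0.025: z_α = 1.960.
Power = Φ(δ − 1.960) = Φ(-0.778) = 0.2182.
Type II error: β = 1 − power = 1 − 0.2182 = 0.7818.

β ≈ 0.782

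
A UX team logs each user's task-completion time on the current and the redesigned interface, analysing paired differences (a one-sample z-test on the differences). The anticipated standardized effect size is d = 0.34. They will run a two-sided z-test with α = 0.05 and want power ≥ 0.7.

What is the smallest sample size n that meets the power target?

Set Φ(δ − 1.960) = 0.7; then δ − 1.960 = Φ⁻¹(0.7) = 0.524, giving δ = 2.484.
(For δ > 0 the lower-tail rejection region contributes negligibly to power, so the one-term inversion is standard.)
δ = d·√n ⇒ n = (δ/d)² = (2.484 / 0.34)² = 53.39.
Rounding up, n = 54.

n = 54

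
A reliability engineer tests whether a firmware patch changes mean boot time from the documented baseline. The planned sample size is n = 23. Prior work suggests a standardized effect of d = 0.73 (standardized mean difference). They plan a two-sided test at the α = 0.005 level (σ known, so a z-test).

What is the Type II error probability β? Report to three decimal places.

Noncentrality parameter: δ = d·√n = 0.73 × √23 = 3.5010
Critical value for a two-sided test at α = 0.005: z_{α/2} = 2.807.
Power = Φ(δ − 2.807) + Φ(−δ − 2.807) = Φ(0.694) + Φ(-6.308) = 0.7561 + 0.0000 = 0.7561.
Type II error: β = 1 − power = 1 − 0.7561 = 0.2439.

β ≈ 0.244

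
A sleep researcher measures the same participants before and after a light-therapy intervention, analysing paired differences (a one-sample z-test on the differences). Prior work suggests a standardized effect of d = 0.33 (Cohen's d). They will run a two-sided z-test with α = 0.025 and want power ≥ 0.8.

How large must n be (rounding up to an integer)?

Set Φ(δ − 2.241) = 0.8; then δ − 2.241 = Φ⁻¹(0.8) = 0.842, giving δ = 3.083.
(The Φ(−δ − z_{α/2}) term is vanishingly small for δ > 0 and is dropped in the standard sample-size formula.)
δ = d·√n ⇒ n = (δ/d)² = (3.083 / 0.33)² = 87.28.
Round up to the next whole unit.

n = 88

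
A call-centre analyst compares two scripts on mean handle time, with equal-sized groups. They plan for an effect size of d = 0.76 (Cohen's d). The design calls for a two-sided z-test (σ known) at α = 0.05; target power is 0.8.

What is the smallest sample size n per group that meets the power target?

n = 28 per group

For power 0.8 need Φ(δ − z_{0.025}) = 0.8, so δ = z_{0.025} + z_{0.20} = 1.960 + 0.842 = 2.802.
(The Φ(−δ − z_{α/2}) term is vanishingly small for δ > 0 and is dropped in the standard sample-size formula.)
δ = d·√(n/2) ⇒ n = 2(δ/d)² = 2 × (2.802 / 0.76)² = 27.18.
Rounding up, n = 28 per group.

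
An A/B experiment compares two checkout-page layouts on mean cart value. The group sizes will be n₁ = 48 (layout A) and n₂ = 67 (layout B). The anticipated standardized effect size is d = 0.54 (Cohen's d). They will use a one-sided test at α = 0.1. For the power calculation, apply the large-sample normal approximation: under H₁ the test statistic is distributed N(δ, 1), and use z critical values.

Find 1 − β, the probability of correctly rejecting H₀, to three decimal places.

Noncentrality parameter: δ = d / √(1/n₁ + 1/n₂) = 0.54 / √(1/48 + 1/67) = 2.8556
One-sided α = 0.1 → critical value z_{0.1} = 1.282.
Power = Φ(δ − 1.282) = Φ(1.574) = 0.9423.

Power ≈ 0.942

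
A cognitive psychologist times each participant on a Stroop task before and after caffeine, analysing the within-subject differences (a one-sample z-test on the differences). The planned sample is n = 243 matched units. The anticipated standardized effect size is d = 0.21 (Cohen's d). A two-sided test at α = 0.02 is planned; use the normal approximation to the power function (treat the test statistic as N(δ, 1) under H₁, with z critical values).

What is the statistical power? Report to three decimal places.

Power ≈ 0.828

Noncentrality parameter: δ = d·√n = 0.21 × √243 = 3.2736
Two-sided α = 0.02 → critical value z_{0.01} = 2.326.
Power = Φ(δ − 2.326) + Φ(−δ − 2.326) = Φ(0.947) + Φ(-5.600) = 0.8282 + 0.0000 = 0.8282.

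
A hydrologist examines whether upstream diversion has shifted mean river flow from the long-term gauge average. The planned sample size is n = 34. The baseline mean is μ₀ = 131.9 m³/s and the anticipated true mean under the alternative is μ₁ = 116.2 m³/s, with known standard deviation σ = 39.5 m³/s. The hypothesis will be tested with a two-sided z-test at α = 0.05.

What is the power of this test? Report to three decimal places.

Standardized effect: d = |μ₁ − μ₀| / σ = |116.2 − 131.9| / 39.5 = 0.3975
Noncentrality parameter: δ = d·√n = 0.3975 × √34 = 2.3176
Two-sided α = 0.05 → critical value z_{0.025} = 1.960.
Power = Φ(δ − 1.960) + Φ(−δ − 1.960) = Φ(0.358) + Φ(-4.278) = 0.6397 + 0.0000 = 0.6397.

Power ≈ 0.640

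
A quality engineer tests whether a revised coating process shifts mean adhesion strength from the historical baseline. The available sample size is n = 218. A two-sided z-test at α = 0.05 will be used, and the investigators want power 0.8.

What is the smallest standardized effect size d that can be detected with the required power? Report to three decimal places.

Required noncentrality: δ = z_{0.025} + z_{0.20} = 1.960 + 0.842 = 2.802.
(Lower-tail contribution to power is negligible for δ > 0.)
δ = d·√n ⇒ d = δ/√n = 2.802/√218 = 0.1897.

d ≈ 0.190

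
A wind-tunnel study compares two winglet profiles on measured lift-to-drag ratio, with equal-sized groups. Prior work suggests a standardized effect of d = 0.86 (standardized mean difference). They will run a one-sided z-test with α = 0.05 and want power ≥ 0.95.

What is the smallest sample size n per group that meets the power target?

n = 30 per group

Set Φ(δ − 1.645) = 0.95; then δ − 1.645 = Φ⁻¹(0.95) = 1.645, giving δ = 3.290.
δ = d·√(n/2) ⇒ n = 2(δ/d)² = 2 × (3.290 / 0.86)² = 29.26.
Rounding up, n = 30 per group.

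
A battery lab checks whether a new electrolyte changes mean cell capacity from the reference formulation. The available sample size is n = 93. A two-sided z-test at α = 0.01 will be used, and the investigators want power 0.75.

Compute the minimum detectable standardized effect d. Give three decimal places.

d ≈ 0.337

Required noncentrality: δ = z_{0.005} + z_{0.25} = 2.576 + 0.674 = 3.250.
(Lower-tail contribution to power is negligible for δ > 0.)
δ = d·√n ⇒ d = δ/√n = 3.250/√93 = 0.3370.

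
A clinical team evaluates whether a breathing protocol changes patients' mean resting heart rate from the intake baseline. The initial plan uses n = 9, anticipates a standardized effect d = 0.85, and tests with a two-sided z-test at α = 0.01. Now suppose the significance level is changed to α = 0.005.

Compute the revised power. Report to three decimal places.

δ = d·√n = 0.85 × √9 = 2.5500 (unchanged). New critical value: z_{0.0025} = 2.807.
Revised power = Φ(δ − 2.807) + Φ(−δ − 2.807) = Φ(-0.257) + Φ(-5.357) = 0.3986 + 0.0000 = 0.3986.

Power ≈ 0.399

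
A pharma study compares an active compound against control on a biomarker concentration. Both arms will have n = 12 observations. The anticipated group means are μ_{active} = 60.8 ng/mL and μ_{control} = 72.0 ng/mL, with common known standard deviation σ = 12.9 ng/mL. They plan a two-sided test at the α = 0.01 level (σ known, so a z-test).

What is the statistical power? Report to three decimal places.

Power ≈ 0.327

Standardized effect: d = |μ_{active} − μ_{control}| / σ = |60.8 − 72.0| / 12.9 = 0.8682
Noncentrality parameter: δ = d·√(n/2) = 0.8682 × √(12/2) = 2.1267
Two-sided α = 0.01 → critical value z_{0.005} = 2.576.
Power = Φ(δ − 2.576) + Φ(−δ − 2.576) = Φ(-0.449) + Φ(-4.703) = 0.3267 + 0.0000 = 0.3267.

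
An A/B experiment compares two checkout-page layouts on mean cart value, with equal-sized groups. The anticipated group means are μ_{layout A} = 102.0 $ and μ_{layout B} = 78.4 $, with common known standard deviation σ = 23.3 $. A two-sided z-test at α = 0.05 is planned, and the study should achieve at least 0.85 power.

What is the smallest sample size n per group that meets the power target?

n = 18 per group

Standardized effect: d = |μ_{layout A} − μ_{layout B}| / σ = |102.0 − 78.4| / 23.3 = 1.0129
For power 0.85 need Φ(δ − z_{0.025}) = 0.85, so δ = z_{0.025} + z_{0.15} = 1.960 + 1.036 = 2.996.
(For δ > 0 the lower-tail rejection region contributes negligibly to power, so the one-term inversion is standard.)
δ = d·√(n/2) ⇒ n = 2(δ/d)² = 2 × (2.996 / 1.0129)² = 17.50.
Rounding up, n = 18 per group.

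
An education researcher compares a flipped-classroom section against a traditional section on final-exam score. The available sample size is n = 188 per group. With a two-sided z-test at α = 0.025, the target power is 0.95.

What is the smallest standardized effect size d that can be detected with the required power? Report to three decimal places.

Need Φ(δ − 2.241) = 0.95, so δ = 2.241 + 1.645 = 3.886.
(Lower-tail contribution to power is negligible for δ > 0.)
δ = d·√(n/2) ⇒ d = δ/√(n/2) = 3.886/√(188/2) = 0.4008.

d ≈ 0.401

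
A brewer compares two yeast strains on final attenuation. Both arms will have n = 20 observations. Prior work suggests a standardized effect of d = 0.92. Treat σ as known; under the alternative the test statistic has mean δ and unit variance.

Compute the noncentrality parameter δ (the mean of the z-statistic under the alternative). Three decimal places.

The noncentrality parameter scales effect size by the design's sample-size factor: δ = d·√(n/2) = 0.92 × √(20/2) = 2.9093

δ ≈ 2.909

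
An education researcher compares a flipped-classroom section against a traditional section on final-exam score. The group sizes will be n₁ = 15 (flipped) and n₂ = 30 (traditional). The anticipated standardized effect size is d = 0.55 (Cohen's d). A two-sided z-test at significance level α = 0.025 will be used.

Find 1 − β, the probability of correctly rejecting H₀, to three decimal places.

Noncentrality parameter: δ = d / √(1/n₁ + 1/n₂) = 0.55 / √(1/15 + 1/30) = 1.7393
Two-sided α = 0.025 → critical value z_{0.0125} = 2.241.
Power = Φ(δ − 2.241) + Φ(−δ − 2.241) = Φ(-0.502) + Φ(-3.981) = 0.3078 + 0.0000 = 0.3078.

Power ≈ 0.308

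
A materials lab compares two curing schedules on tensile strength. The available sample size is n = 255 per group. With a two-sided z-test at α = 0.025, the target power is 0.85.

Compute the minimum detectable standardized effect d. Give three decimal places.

Need Φ(δ − 2.241) = 0.85, so δ = 2.241 + 1.036 = 3.278.
(The second rejection-region term Φ(−δ − z_{α/2}) is negligible and dropped.)
δ = d·√(n/2) ⇒ d = δ/√(n/2) = 3.278/√(255/2) = 0.2903.

d ≈ 0.290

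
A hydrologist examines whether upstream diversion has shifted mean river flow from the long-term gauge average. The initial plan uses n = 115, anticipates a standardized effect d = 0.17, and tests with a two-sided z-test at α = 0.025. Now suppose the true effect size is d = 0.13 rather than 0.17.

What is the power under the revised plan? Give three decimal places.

With d = 0.13: δ = d·√n = 0.13 × √115 = 1.3941. Critical value z_{0.0125} = 2.241.
Revised power = Φ(δ − 2.241) + Φ(−δ − 2.241) = Φ(-0.847) + Φ(-3.635) = 0.1984 + 0.0001 = 0.1986.

Power ≈ 0.199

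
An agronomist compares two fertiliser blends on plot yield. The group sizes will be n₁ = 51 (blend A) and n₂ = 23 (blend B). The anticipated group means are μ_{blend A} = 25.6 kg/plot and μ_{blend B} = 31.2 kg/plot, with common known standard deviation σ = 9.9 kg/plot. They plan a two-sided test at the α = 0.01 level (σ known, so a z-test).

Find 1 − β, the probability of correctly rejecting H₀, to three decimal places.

Standardized effect: d = |μ_{blend A} − μ_{blend B}| / σ = |25.6 − 31.2| / 9.9 = 0.5657
Noncentrality parameter: δ = d / √(1/n₁ + 1/n₂) = 0.5657 / √(1/51 + 1/23) = 2.2521
Critical value for a two-sided test at α = 0.01: z_{α/2} = 2.576.
Power = Φ(δ − 2.576) + Φ(−δ − 2.576) = Φ(-0.324) + Φ(-4.828) = 0.3731 + 0.0000 = 0.3731.

Power ≈ 0.373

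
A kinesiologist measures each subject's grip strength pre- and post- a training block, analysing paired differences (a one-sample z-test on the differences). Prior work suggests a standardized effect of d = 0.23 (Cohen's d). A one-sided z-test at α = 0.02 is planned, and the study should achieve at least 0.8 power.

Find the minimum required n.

Set Φ(δ − 2.054) = 0.8; then δ − 2.054 = Φ⁻¹(0.8) = 0.842, giving δ = 2.895.
δ = d·√n ⇒ n = (δ/d)² = (2.895 / 0.23)² = 158.47.
Round up to the next whole unit.

n = 159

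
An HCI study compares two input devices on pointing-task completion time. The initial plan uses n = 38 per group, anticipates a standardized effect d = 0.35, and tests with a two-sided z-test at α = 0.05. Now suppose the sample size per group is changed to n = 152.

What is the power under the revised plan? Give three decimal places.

Power ≈ 0.862

With n = 152 per group: δ = d·√(n/2) = 0.35 × √(152/2) = 3.0512. Critical value z_{0.025} = 1.960.
Revised power = Φ(δ − 1.960) + Φ(−δ − 1.960) = Φ(1.091) + Φ(-5.011) = 0.8624 + 0.0000 = 0.8624.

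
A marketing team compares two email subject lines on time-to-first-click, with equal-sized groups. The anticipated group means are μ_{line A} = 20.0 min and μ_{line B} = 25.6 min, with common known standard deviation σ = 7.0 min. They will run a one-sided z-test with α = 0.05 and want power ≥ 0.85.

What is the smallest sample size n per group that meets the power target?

Standardized effect: d = |μ_{line A} − μ_{line B}| / σ = |20.0 − 25.6| / 7.0 = 0.8000
Set Φ(δ − 1.645) = 0.85; then δ − 1.645 = Φ⁻¹(0.85) = 1.036, giving δ = 2.681.
δ = d·√(n/2) ⇒ n = 2(δ/d)² = 2 × (2.681 / 0.8000)² = 22.47.
Rounding up, n = 23 per group.

n = 23 per group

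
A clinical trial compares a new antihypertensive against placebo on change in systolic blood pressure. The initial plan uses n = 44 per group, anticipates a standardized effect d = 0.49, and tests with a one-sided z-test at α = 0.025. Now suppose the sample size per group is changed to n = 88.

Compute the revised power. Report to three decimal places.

Power ≈ 0.902

With n = 88 per group: δ = d·√(n/2) = 0.49 × √(88/2) = 3.2503. Critical value z_{0.025} = 1.960.
Revised power = Φ(δ − 1.960) = Φ(1.290) = 0.9015.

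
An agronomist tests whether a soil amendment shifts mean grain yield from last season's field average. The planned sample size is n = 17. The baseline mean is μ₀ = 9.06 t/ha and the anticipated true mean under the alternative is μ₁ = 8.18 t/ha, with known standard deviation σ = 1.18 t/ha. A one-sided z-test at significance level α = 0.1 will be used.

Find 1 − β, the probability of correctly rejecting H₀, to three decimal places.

Standardized effect: d = |μ₁ − μ₀| / σ = |8.18 − 9.06| / 1.18 = 0.7458
Noncentrality parameter: δ = d·√n = 0.7458 × √17 = 3.0749
One-sided α = 0.1 → critical value z_{0.1} = 1.282.
Power = Φ(δ − 1.282) = Φ(1.793) = 0.9635.

Power ≈ 0.964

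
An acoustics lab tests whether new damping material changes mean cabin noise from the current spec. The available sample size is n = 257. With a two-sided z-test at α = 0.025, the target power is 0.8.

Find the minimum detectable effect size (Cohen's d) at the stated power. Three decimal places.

d ≈ 0.192

Need Φ(δ − 2.241) = 0.8, so δ = 2.241 + 0.842 = 3.083.
(The second rejection-region term Φ(−δ − z_{α/2}) is negligible and dropped.)
δ = d·√n ⇒ d = δ/√n = 3.083/√257 = 0.1923.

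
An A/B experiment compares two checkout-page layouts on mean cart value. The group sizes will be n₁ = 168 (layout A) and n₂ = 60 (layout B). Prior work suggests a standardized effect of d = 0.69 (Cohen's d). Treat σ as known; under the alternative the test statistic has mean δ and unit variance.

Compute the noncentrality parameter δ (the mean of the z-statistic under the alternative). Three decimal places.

δ = d / √(1/n₁ + 1/n₂) = 0.69 / √(1/168 + 1/60) = 4.5879

δ ≈ 4.588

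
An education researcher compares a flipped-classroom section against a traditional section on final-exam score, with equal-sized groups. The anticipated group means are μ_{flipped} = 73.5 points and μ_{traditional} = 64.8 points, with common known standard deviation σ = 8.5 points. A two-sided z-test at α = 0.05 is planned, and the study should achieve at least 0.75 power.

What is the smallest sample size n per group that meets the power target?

n = 14 per group

Standardized effect: d = |μ_{flipped} − μ_{traditional}| / σ = |73.5 − 64.8| / 8.5 = 1.0235
For power 0.75 need Φ(δ − z_{0.025}) = 0.75, so δ = z_{0.025} + z_{0.25} = 1.960 + 0.674 = 2.634.
(Ignoring the negligible lower-tail rejection probability gives the usual closed-form inversion.)
δ = d·√(n/2) ⇒ n = 2(δ/d)² = 2 × (2.634 / 1.0235)² = 13.25.
Rounding up, n = 14 per group.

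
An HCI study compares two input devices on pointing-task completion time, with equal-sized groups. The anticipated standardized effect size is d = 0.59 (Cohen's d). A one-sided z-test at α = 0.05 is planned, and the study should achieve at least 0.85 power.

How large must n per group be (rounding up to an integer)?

Set Φ(δ − 1.645) = 0.85; then δ − 1.645 = Φ⁻¹(0.85) = 1.036, giving δ = 2.681.
δ = d·√(n/2) ⇒ n = 2(δ/d)² = 2 × (2.681 / 0.59)² = 41.31.
Rounding up, n = 42 per group.

n = 42 per group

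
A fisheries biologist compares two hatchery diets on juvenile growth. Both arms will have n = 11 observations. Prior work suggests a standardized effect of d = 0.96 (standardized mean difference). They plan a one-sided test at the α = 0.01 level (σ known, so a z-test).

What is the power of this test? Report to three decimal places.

Power ≈ 0.470

Noncentrality parameter: δ = d·√(n/2) = 0.96 × √(11/2) = 2.2514
Critical value for a one-sided test at α = 0.01: z_α = 2.326.
Power = Φ(δ − 2.326) = Φ(-0.075) = 0.4701.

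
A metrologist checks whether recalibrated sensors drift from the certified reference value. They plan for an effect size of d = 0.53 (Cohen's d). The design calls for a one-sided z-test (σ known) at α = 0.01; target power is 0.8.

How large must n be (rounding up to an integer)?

n = 36

For power 0.8 need Φ(δ − z_{0.01}) = 0.8, so δ = z_{0.01} + z_{0.20} = 2.326 + 0.842 = 3.168.
δ = d·√n ⇒ n = (δ/d)² = (3.168 / 0.53)² = 35.73.
Round up to the next whole unit.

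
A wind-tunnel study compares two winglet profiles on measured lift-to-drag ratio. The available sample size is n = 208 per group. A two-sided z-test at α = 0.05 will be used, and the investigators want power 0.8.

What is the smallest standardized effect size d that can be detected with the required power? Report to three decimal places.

d ≈ 0.275

Need Φ(δ − 1.960) = 0.8, so δ = 1.960 + 0.842 = 2.802.
(Lower-tail contribution to power is negligible for δ > 0.)
δ = d·√(n/2) ⇒ d = δ/√(n/2) = 2.802/√(208/2) = 0.2747.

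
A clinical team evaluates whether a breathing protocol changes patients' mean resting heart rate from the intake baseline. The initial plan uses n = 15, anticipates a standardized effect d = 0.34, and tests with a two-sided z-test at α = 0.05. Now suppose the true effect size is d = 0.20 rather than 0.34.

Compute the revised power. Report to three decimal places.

With d = 0.20: δ = d·√n = 0.20 × √15 = 0.7746. Critical value z_{0.025} = 1.960.
Revised power = Φ(δ − 1.960) + Φ(−δ − 1.960) = Φ(-1.185) + Φ(-2.735) = 0.1179 + 0.0031 = 0.1211.

Power ≈ 0.121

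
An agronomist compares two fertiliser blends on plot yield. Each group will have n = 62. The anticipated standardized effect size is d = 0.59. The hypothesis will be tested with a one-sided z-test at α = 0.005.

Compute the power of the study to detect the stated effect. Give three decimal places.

Noncentrality parameter: δ = d·√(n/2) = 0.59 × √(62/2) = 3.2850
Critical value for a one-sided test at α = 0.005: z_α = 2.576.
Power = P(Z > 2.576 − δ) = Φ(0.709) = 0.7609.

Power ≈ 0.761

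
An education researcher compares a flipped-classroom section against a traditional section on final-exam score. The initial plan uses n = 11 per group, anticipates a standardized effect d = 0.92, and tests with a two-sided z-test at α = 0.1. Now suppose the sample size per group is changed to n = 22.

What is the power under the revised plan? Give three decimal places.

With n = 22 per group: δ = d·√(n/2) = 0.92 × √(22/2) = 3.0513. Critical value z_{0.05} = 1.645.
Revised power = Φ(δ − 1.645) + Φ(−δ − 1.645) = Φ(1.406) + Φ(-4.696) = 0.9202 + 0.0000 = 0.9202.

Power ≈ 0.920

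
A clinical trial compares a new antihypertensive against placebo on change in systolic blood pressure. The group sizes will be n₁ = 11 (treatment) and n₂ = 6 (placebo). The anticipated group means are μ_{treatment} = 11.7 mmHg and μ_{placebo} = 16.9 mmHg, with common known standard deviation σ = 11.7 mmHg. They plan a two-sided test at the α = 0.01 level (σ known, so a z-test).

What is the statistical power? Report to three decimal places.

Standardized effect: d = |μ_{treatment} − μ_{placebo}| / σ = |11.7 − 16.9| / 11.7 = 0.4444
Noncentrality parameter: δ = d / √(1/n₁ + 1/n₂) = 0.4444 / √(1/11 + 1/6) = 0.8757
Critical value for a two-sided test at α = 0.01: z_{α/2} = 2.576.
Power = Φ(δ − 2.576) + Φ(−δ − 2.576) = Φ(-1.700) + Φ(-3.452) = 0.0446 + 0.0003 = 0.0448.

Power ≈ 0.045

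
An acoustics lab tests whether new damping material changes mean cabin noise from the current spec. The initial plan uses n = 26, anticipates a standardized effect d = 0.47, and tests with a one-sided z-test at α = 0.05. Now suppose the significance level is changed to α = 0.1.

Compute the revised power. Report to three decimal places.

δ = d·√n = 0.47 × √26 = 2.3965 (unchanged). New critical value: z_{0.1} = 1.282.
Revised power = P(Z > 1.282 − δ) = Φ(1.115) = 0.8676.

Power ≈ 0.868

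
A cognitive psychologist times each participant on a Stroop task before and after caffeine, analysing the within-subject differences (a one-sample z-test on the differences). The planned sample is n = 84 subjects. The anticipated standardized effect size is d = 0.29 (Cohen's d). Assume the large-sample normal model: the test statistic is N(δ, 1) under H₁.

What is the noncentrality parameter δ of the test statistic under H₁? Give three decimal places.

The noncentrality parameter scales effect size by the design's sample-size factor: δ = d·√n = 0.29 × √84 = 2.6579

δ ≈ 2.658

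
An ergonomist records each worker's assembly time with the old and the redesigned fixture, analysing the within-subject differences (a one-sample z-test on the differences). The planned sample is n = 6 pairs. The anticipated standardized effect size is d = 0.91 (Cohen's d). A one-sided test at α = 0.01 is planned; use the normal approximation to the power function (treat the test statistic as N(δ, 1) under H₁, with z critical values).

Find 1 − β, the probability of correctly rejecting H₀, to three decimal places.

Power ≈ 0.461

Noncentrality parameter: δ = d·√n = 0.91 × √6 = 2.2290
One-sided α = 0.01 → critical value z_{0.01} = 2.326.
Power = Φ(δ − 2.326) = Φ(-0.097) = 0.4612.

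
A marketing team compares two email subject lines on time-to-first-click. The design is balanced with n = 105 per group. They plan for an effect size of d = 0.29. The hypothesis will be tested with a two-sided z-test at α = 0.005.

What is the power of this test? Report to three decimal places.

Power ≈ 0.240

Noncentrality parameter: δ = d·√(n/2) = 0.29 × √(105/2) = 2.1012
Two-sided α = 0.005 → critical value z_{0.0025} = 2.807.
Power = Φ(δ − 2.807) + Φ(−δ − 2.807) = Φ(-0.706) + Φ(-4.908) = 0.2402 + 0.0000 = 0.2402.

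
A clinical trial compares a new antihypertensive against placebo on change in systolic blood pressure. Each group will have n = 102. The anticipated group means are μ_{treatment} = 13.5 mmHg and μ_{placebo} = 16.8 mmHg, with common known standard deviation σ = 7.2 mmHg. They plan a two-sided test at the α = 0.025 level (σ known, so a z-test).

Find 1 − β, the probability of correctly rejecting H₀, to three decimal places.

Standardized effect: d = |μ_{treatment} − μ_{placebo}| / σ = |13.5 − 16.8| / 7.2 = 0.4583
Noncentrality parameter: δ = d·√(n/2) = 0.4583 × √(102/2) = 3.2732
Two-sided α = 0.025 → critical value z_{0.0125} = 2.241.
Power = Φ(δ − 2.241) + Φ(−δ − 2.241) = Φ(1.032) + Φ(-5.515) = 0.8489 + 0.0000 = 0.8489.

Power ≈ 0.849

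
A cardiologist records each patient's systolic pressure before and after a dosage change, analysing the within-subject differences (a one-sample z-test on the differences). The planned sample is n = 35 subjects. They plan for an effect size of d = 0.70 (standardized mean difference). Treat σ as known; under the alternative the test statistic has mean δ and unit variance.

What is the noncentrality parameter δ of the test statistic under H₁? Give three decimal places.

δ ≈ 4.141

δ = d·√n = 0.70 × √35 = 4.1413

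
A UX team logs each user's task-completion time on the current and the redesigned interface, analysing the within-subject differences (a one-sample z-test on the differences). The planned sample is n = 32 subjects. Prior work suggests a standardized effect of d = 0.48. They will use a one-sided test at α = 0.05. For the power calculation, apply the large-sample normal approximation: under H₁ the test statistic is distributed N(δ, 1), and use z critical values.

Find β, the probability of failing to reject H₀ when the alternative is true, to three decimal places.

Noncentrality parameter: δ = d·√n = 0.48 × √32 = 2.7153
One-sided α = 0.05 → critical value z_{0.05} = 1.645.
Power = P(Z > 1.645 − δ) = Φ(1.070) = 0.8578.
Type II error: β = 1 − power = 1 − 0.8578 = 0.1422.

β ≈ 0.142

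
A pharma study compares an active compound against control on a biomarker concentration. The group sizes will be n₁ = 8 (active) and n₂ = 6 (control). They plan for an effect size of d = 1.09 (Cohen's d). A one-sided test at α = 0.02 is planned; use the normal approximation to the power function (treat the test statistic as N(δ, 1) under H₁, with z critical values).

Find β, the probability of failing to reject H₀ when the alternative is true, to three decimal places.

β ≈ 0.514

Noncentrality parameter: δ = d / √(1/n₁ + 1/n₂) = 1.09 / √(1/8 + 1/6) = 2.0183
Critical value for a one-sided test at α = 0.02: z_α = 2.054.
Power = P(Z > 2.054 − δ) = Φ(-0.035) = 0.4859.
Type II error: β = 1 − power = 1 − 0.4859 = 0.5141.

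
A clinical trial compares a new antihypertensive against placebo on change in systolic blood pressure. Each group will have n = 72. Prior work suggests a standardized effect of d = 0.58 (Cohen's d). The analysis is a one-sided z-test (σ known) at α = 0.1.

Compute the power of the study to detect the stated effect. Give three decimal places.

Noncentrality parameter: δ = d·√(n/2) = 0.58 × √(72/2) = 3.4800
Critical value for a one-sided test at α = 0.1: z_α = 1.282.
Power = Φ(δ − 1.282) = Φ(2.198) = 0.9860.

Power ≈ 0.986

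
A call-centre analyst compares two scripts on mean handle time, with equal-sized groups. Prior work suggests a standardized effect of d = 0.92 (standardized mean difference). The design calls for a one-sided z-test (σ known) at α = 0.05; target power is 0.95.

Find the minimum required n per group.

n = 26 per group

Set Φ(δ − 1.645) = 0.95; then δ − 1.645 = Φ⁻¹(0.95) = 1.645, giving δ = 3.290.
δ = d·√(n/2) ⇒ n = 2(δ/d)² = 2 × (3.290 / 0.92)² = 25.57.
Round up to the next whole unit.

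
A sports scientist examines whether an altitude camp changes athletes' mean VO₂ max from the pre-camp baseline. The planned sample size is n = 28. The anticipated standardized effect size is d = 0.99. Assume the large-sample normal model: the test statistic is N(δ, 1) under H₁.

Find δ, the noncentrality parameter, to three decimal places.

δ = d·√n = 0.99 × √28 = 5.2386

δ ≈ 5.239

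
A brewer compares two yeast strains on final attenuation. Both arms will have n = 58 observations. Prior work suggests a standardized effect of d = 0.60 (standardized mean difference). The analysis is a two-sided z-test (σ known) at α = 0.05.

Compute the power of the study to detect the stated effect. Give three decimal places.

Noncentrality parameter: δ = d·√(n/2) = 0.60 × √(58/2) = 3.2311
Critical value for a two-sided test at α = 0.05: z_{α/2} = 1.960.
Power = Φ(δ − 1.960) + Φ(−δ − 1.960) = Φ(1.271) + Φ(-5.191) = 0.8982 + 0.0000 = 0.8982.

Power ≈ 0.898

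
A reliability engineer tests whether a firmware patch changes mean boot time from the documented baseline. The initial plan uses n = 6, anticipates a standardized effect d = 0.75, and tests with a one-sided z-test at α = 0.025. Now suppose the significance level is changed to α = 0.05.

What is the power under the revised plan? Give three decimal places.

Power ≈ 0.576

δ = d·√n = 0.75 × √6 = 1.8371 (unchanged). New critical value: z_{0.05} = 1.645.
Revised power = P(Z > 1.645 − δ) = Φ(0.192) = 0.5762.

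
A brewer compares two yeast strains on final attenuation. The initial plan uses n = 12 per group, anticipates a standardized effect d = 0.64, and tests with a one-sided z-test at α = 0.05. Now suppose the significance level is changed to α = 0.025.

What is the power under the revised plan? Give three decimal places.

δ = d·√(n/2) = 0.64 × √(12/2) = 1.5677 (unchanged). New critical value: z_{0.025} = 1.960.
Revised power = Φ(δ − 1.960) = Φ(-0.392) = 0.3474.

Power ≈ 0.347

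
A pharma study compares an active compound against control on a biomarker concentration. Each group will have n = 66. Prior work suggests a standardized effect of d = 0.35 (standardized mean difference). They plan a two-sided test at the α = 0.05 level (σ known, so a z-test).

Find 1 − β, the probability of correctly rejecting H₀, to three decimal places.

Power ≈ 0.520

Noncentrality parameter: δ = d·√(n/2) = 0.35 × √(66/2) = 2.0106
Two-sided α = 0.05 → critical value z_{0.025} = 1.960.
Power = Φ(δ − 1.960) + Φ(−δ − 1.960) = Φ(0.051) + Φ(-3.971) = 0.5202 + 0.0000 = 0.5202.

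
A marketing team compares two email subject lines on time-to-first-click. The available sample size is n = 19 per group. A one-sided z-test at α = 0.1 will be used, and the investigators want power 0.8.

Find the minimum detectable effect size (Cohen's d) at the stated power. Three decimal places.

Required noncentrality: δ = z_{0.1} + z_{0.20} = 1.282 + 0.842 = 2.123.
δ = d·√(n/2) ⇒ d = δ/√(n/2) = 2.123/√(19/2) = 0.6888.

d ≈ 0.689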